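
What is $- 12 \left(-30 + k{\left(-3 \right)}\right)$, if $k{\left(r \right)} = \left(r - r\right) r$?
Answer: $360$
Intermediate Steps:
$k{\left(r \right)} = 0$ ($k{\left(r \right)} = 0 r = 0$)
$- 12 \left(-30 + k{\left(-3 \right)}\right) = - 12 \left(-30 + 0\right) = \left(-12\right) \left(-30\right) = 360$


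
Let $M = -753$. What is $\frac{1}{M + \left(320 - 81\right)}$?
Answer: $- \frac{1}{514} \approx -0.0019455$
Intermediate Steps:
$\frac{1}{M + \left(320 - 81\right)} = \frac{1}{-753 + \left(320 - 81\right)} = \frac{1}{-753 + 239} = \frac{1}{-514} = - \frac{1}{514}$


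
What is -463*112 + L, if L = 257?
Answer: -51599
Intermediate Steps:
-463*112 + L = -463*112 + 257 = -51856 + 257 = -51599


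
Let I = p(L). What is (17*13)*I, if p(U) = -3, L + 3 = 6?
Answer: -663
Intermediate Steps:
L = 3 (L = -3 + 6 = 3)
I = -3
(17*13)*I = (17*13)*(-3) = 221*(-3) = -663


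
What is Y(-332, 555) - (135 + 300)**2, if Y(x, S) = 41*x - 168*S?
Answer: -296077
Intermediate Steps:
Y(x, S) = -168*S + 41*x
Y(-332, 555) - (135 + 300)**2 = (-168*555 + 41*(-332)) - (135 + 300)**2 = (-93240 - 13612) - 1*435**2 = -106852 - 1*189225 = -106852 - 189225 = -296077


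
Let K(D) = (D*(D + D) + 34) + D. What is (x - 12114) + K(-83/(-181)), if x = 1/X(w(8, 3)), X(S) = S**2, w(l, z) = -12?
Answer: -56984234615/4717584 ≈ -12079.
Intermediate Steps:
x = 1/144 (x = 1/((-12)**2) = 1/144 ≈ 0.0069444)
K(D) = 34 + D + 2*D**2 (K(D) = (D*(2*D) + 34) + D = (2*D**2 + 34) + D = (34 + 2*D**2) + D = 34 + D + 2*D**2)
(x - 12114) + K(-83/(-181)) = (1/144 - 12114) + (34 - 83/(-181) + 2*(-83/(-181))**2) = -1744415/144 + (34 - 83*(-1/181) + 2*(-83*(-1/181))**2) = -1744415/144 + (34 + 83/181 + 2*(83/181)**2) = -1744415/144 + (34 + 83/181 + 2*(6889/32761)) = -1744415/144 + (34 + 83/181 + 13778/32761) = -1744415/144 + 1142675/32761 = -56984234615/4717584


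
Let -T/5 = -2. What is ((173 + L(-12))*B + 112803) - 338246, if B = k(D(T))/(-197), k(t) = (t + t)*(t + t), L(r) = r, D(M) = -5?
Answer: -44428371/197 ≈ -2.2552e+5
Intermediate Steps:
T = 10 (T = -5*(-2) = 10)
k(t) = 4*t**2 (k(t) = (2*t)*(2*t) = 4*t**2)
B = -100/197 (B = (4*(-5)**2)/(-197) = (4*25)*(-1/197) = 100*(-1/197) = -100/197 ≈ -0.50761)
((173 + L(-12))*B + 112803) - 338246 = ((173 - 12)*(-100/197) + 112803) - 338246 = (161*(-100/197) + 112803) - 338246 = (-16100/197 + 112803) - 338246 = 22206091/197 - 338246 = -44428371/197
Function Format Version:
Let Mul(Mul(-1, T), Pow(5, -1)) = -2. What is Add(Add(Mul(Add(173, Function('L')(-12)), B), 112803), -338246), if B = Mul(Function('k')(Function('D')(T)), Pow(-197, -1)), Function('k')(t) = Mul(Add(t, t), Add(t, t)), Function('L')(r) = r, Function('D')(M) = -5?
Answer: Rational(-44428371, 197) ≈ -2.2552e+5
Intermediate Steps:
T = 10 (T = Mul(-5, -2) = 10)
Function('k')(t) = Mul(4, Pow(t, 2)) (Function('k')(t) = Mul(Mul(2, t), Mul(2, t)) = Mul(4, Pow(t, 2)))
B = Rational(-100, 197) (B = Mul(Mul(4, Pow(-5, 2)), Pow(-197, -1)) = Mul(Mul(4, 25), Rational(-1, 197)) = Mul(100, Rational(-1, 197)) = Rational(-100, 197) ≈ -0.50761)
Add(Add(Mul(Add(173, Function('L')(-12)), B), 112803), -338246) = Add(Add(Mul(Add(173, -12), Rational(-100, 197)), 112803), -338246) = Add(Add(Mul(161, Rational(-100, 197)), 112803), -338246) = Add(Add(Rational(-16100, 197), 112803), -338246) = Add(Rational(22206091, 197), -338246) = Rational(-44428371, 197)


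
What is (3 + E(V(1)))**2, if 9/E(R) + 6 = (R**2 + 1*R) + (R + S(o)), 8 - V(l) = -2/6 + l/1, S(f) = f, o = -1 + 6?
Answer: 3617604/368449 ≈ 9.8185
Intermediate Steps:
o = 5
V(l) = 25/3 - l (V(l) = 8 - (-2/6 + l/1) = 8 - (-2*1/6 + l*1) = 8 - (-1/3 + l) = 8 + (1/3 - l) = 25/3 - l)
E(R) = 9/(-1 + R**2 + 2*R) (E(R) = 9/(-6 + ((R**2 + 1*R) + (R + 5))) = 9/(-6 + ((R**2 + R) + (5 + R))) = 9/(-6 + ((R + R**2) + (5 + R))) = 9/(-6 + (5 + R**2 + 2*R)) = 9/(-1 + R**2 + 2*R))
(3 + E(V(1)))**2 = (3 + 9/(-1 + (25/3 - 1*1)**2 + 2*(25/3 - 1*1)))**2 = (3 + 9/(-1 + (25/3 - 1)**2 + 2*(25/3 - 1)))**2 = (3 + 9/(-1 + (22/3)**2 + 2*(22/3)))**2 = (3 + 9/(-1 + 484/9 + 44/3))**2 = (3 + 9/(607/9))**2 = (3 + 9*(9/607))**2 = (3 + 81/607)**2 = (1902/607)**2 = 3617604/368449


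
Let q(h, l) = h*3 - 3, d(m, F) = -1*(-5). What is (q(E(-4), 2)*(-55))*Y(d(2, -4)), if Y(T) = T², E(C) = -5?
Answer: 24750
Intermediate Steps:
d(m, F) = 5
q(h, l) = -3 + 3*h (q(h, l) = 3*h - 3 = -3 + 3*h)
(q(E(-4), 2)*(-55))*Y(d(2, -4)) = ((-3 + 3*(-5))*(-55))*5² = ((-3 - 15)*(-55))*25 = -18*(-55)*25 = 990*25 = 24750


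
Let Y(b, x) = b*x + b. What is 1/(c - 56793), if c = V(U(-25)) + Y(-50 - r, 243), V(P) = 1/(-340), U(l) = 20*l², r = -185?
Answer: -340/8110021 ≈ -4.1923e-5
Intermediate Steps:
V(P) = -1/340
Y(b, x) = b + b*x
c = 11199599/340 (c = -1/340 + (-50 - 1*(-185))*(1 + 243) = -1/340 + (-50 + 185)*244 = -1/340 + 135*244 = -1/340 + 32940 = 11199599/340 ≈ 32940.)
1/(c - 56793) = 1/(11199599/340 - 56793) = 1/(-8110021/340) = -340/8110021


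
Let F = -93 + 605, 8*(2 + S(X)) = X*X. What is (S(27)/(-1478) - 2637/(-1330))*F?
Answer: 483705568/491435 ≈ 984.27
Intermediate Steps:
S(X) = -2 + X²/8 (S(X) = -2 + (X*X)/8 = -2 + X²/8)
F = 512
(S(27)/(-1478) - 2637/(-1330))*F = ((-2 + (⅛)*27²)/(-1478) - 2637/(-1330))*512 = ((-2 + (⅛)*729)*(-1/1478) - 2637*(-1/1330))*512 = ((-2 + 729/8)*(-1/1478) + 2637/1330)*512 = ((713/8)*(-1/1478) + 2637/1330)*512 = (-713/11824 + 2637/1330)*512 = (15115799/7862960)*512 = 483705568/491435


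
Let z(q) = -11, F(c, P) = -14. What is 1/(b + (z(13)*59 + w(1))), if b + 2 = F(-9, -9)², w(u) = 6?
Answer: -1/449 ≈ -0.0022272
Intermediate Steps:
b = 194 (b = -2 + (-14)² = -2 + 196 = 194)
1/(b + (z(13)*59 + w(1))) = 1/(194 + (-11*59 + 6)) = 1/(194 + (-649 + 6)) = 1/(194 - 643) = 1/(-449) = -1/449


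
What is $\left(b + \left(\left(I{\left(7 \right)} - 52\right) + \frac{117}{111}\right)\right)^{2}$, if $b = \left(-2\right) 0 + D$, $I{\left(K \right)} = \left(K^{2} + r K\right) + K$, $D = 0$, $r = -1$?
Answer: $\frac{5184}{1369} \approx 3.7867$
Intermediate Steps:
$I{\left(K \right)} = K^{2}$ ($I{\left(K \right)} = \left(K^{2} - K\right) + K = K^{2}$)
$b = 0$ ($b = \left(-2\right) 0 + 0 = 0 + 0 = 0$)
$\left(b + \left(\left(I{\left(7 \right)} - 52\right) + \frac{117}{111}\right)\right)^{2} = \left(0 - \left(52 - 49 - \frac{39}{37}\right)\right)^{2} = \left(0 + \left(\left(49 - 52\right) + 117 \cdot \frac{1}{111}\right)\right)^{2} = \left(0 + \left(-3 + \frac{39}{37}\right)\right)^{2} = \left(0 - \frac{72}{37}\right)^{2} = \left(- \frac{72}{37}\right)^{2} = \frac{5184}{1369}$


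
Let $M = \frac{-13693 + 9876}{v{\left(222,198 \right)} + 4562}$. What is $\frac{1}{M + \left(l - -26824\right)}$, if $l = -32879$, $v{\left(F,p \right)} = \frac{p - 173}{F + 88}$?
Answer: $- \frac{282849}{1712887349} \approx -0.00016513$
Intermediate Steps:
$v{\left(F,p \right)} = \frac{-173 + p}{88 + F}$
$M = - \frac{236654}{282849}$ ($M = \frac{-13693 + 9876}{\frac{-173 + 198}{88 + 222} + 4562} = - \frac{3817}{\frac{1}{310} \cdot 25 + 4562} = - \frac{3817}{\frac{5}{62} + 4562} = - \frac{3817}{\frac{282849}{62}} = \left(-3817\right) \frac{62}{282849} = - \frac{236654}{282849} \approx -0.83668$)
$\frac{1}{M + \left(l - -26824\right)} = \frac{1}{- \frac{236654}{282849} - 6055} = \frac{1}{- \frac{1712887349}{282849}} = - \frac{282849}{1712887349}$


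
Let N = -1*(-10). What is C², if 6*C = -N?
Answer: 25/9 ≈ 2.7778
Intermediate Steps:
N = 10
C = -5/3 (C = (-1*10)/6 = (⅙)*(-10) = -5/3 ≈ -1.6667)
C² = (-5/3)² = 25/9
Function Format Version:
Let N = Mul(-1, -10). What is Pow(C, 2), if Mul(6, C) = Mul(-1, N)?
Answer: Rational(25, 9) ≈ 2.7778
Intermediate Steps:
N = 10
C = Rational(-5, 3) (C = Mul(Rational(1, 6), Mul(-1, 10)) = Mul(Rational(1, 6), -10) = Rational(-5, 3) ≈ -1.6667)
Pow(C, 2) = Pow(Rational(-5, 3), 2) = Rational(25, 9)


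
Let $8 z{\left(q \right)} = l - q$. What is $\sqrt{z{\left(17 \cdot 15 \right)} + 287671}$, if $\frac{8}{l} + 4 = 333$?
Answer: $\frac{3 \sqrt{55349949970}}{1316} \approx 536.32$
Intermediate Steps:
$l = \frac{8}{329}$ ($l = \frac{8}{-4 + 333} = \frac{8}{329} \approx 0.024316$)
$z{\left(q \right)} = \frac{1}{329} - \frac{q}{8}$ ($z{\left(q \right)} = \frac{\frac{8}{329} - q}{8} = \frac{1}{329} - \frac{q}{8}$)
$\sqrt{z{\left(17 \cdot 15 \right)} + 287671} = \sqrt{\left(\frac{1}{329} - \frac{17 \cdot 15}{8}\right) + 287671} = \sqrt{\left(\frac{1}{329} - \frac{255}{8}\right) + 287671} = \sqrt{- \frac{83887}{2632} + 287671} = \sqrt{\frac{757066185}{2632}} = \frac{3 \sqrt{55349949970}}{1316}$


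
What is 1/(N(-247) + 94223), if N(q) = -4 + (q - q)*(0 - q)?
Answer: 1/94219 ≈ 1.0614e-5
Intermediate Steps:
N(q) = -4 (N(q) = -4 + 0*(-q) = -4 + 0 = -4)
1/(N(-247) + 94223) = 1/(-4 + 94223) = 1/94219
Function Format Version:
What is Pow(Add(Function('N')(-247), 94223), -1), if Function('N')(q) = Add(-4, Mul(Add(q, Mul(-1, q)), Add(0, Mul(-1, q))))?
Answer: Rational(1, 94219) ≈ 1.0614e-5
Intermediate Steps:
Function('N')(q) = -4 (Function('N')(q) = Add(-4, Mul(0, Mul(-1, q))) = Add(-4, 0) = -4)
Pow(Add(Function('N')(-247), 94223), -1) = Pow(Add(-4, 94223), -1) = Pow(94219, -1) = Rational(1, 94219)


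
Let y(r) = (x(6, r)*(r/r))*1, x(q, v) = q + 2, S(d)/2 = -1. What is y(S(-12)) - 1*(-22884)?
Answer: 22892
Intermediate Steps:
S(d) = -2 (S(d) = 2*(-1) = -2)
x(q, v) = 2 + q
y(r) = 8 (y(r) = ((2 + 6)*(r/r))*1 = (8*1)*1 = 8*1 = 8)
y(S(-12)) - 1*(-22884) = 8 - 1*(-22884) = 8 + 22884 = 22892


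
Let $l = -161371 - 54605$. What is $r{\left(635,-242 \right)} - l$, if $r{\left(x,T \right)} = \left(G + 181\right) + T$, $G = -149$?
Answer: $215766$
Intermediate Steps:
$r{\left(x,T \right)} = 32 + T$ ($r{\left(x,T \right)} = \left(-149 + 181\right) + T = 32 + T$)
$l = -215976$
$r{\left(635,-242 \right)} - l = \left(32 - 242\right) - -215976 = -210 + 215976 = 215766$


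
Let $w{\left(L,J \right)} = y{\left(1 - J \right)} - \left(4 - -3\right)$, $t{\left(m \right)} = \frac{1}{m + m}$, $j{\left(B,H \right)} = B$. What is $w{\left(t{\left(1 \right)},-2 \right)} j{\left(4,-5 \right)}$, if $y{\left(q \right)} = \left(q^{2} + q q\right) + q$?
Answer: $56$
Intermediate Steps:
$y{\left(q \right)} = q + 2 q^{2}$ ($y{\left(q \right)} = \left(q^{2} + q^{2}\right) + q = 2 q^{2} + q = q + 2 q^{2}$)
$t{\left(m \right)} = \frac{1}{2 m}$
$w{\left(L,J \right)} = -7 + \left(1 - J\right) \left(3 - 2 J\right)$ ($w{\left(L,J \right)} = \left(1 - J\right) \left(1 + 2 \left(1 - J\right)\right) - \left(4 - -3\right) = \left(1 - J\right) \left(1 - \left(-2 + 2 J\right)\right) - \left(4 + 3\right) = \left(1 - J\right) \left(3 - 2 J\right) - 7 = -7 + \left(1 - J\right) \left(3 - 2 J\right)$)
$w{\left(t{\left(1 \right)},-2 \right)} j{\left(4,-5 \right)} = \left(-7 + \left(-1 - 2\right) \left(-3 + 2 \left(-2\right)\right)\right) 4 = \left(-7 - 3 \left(-3 - 4\right)\right) 4 = \left(-7 - -21\right) 4 = \left(-7 + 21\right) 4 = 14 \cdot 4 = 56$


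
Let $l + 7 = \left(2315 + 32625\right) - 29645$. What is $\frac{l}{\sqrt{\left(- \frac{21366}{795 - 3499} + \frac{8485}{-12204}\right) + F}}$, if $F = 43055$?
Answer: $\frac{412464 \sqrt{120432824230314}}{177629534263} \approx 25.483$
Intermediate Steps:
$l = 5288$ ($l = -7 + \left(\left(2315 + 32625\right) - 29645\right) = -7 + \left(34940 - 29645\right) = -7 + 5295 = 5288$)
$\frac{l}{\sqrt{\left(- \frac{21366}{795 - 3499} + \frac{8485}{-12204}\right) + F}} = \frac{5288}{\sqrt{\left(- \frac{21366}{795 - 3499} + \frac{8485}{-12204}\right) + 43055}} = \frac{5288}{\sqrt{\left(- \frac{21366}{795 - 3499} + 8485 \left(- \frac{1}{12204}\right)\right) + 43055}} = \frac{5288}{\sqrt{\left(- \frac{21366}{-2704} - \frac{8485}{12204}\right) + 43055}} = \frac{5288}{\sqrt{\left(\left(-21366\right) \left(- \frac{1}{2704}\right) - \frac{8485}{12204}\right) + 43055}} = \frac{5288}{\sqrt{\left(\frac{10683}{1352} - \frac{8485}{12204}\right) + 43055}} = \frac{5288}{\sqrt{\frac{29725903}{4124952} + 43055}} = \frac{5288}{\sqrt{\frac{177629534263}{4124952}}} = \frac{5288}{\frac{1}{52884} \sqrt{120432824230314}} = 5288 \frac{78 \sqrt{120432824230314}}{177629534263} = \frac{412464 \sqrt{120432824230314}}{177629534263}$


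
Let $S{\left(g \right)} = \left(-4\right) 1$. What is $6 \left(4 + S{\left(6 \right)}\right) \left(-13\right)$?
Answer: $0$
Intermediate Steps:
$S{\left(g \right)} = -4$
$6 \left(4 + S{\left(6 \right)}\right) \left(-13\right) = 6 \left(4 - 4\right) \left(-13\right) = 6 \cdot 0 \left(-13\right) = 0 \left(-13\right) = 0$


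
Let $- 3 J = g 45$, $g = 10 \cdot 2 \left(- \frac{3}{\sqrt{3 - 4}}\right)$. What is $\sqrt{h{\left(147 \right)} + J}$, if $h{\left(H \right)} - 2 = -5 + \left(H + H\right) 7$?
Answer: $\sqrt{2055 - 900 i} \approx 46.36 - 9.7067 i$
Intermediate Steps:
$g = 60 i$ ($g = 20 \left(- \frac{3}{\sqrt{-1}}\right) = 20 \left(- \frac{3}{i}\right) = 20 \left(- 3 \left(- i\right)\right) = 20 \cdot 3 i = 60 i \approx 60.0 i$)
$J = - 900 i$ ($J = - \frac{60 i 45}{3} = - \frac{2700 i}{3} = - 900 i \approx - 900.0 i$)
$h{\left(H \right)} = -3 + 14 H$ ($h{\left(H \right)} = 2 + \left(-5 + \left(H + H\right) 7\right) = 2 + \left(-5 + 2 H 7\right) = 2 + \left(-5 + 14 H\right) = -3 + 14 H$)
$\sqrt{h{\left(147 \right)} + J} = \sqrt{\left(-3 + 14 \cdot 147\right) - 900 i} = \sqrt{\left(-3 + 2058\right) - 900 i} = \sqrt{2055 - 900 i}$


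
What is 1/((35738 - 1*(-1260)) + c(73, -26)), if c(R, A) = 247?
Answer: 1/37245 ≈ 2.6849e-5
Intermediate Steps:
1/((35738 - 1*(-1260)) + c(73, -26)) = 1/((35738 - 1*(-1260)) + 247) = 1/((35738 + 1260) + 247) = 1/(36998 + 247) = 1/37245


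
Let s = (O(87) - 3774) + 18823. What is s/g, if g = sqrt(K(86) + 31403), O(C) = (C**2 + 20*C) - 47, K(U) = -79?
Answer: 24311*sqrt(7831)/15662 ≈ 137.36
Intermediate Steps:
O(C) = -47 + C**2 + 20*C
s = 24311 (s = ((-47 + 87**2 + 20*87) - 3774) + 18823 = ((-47 + 7569 + 1740) - 3774) + 18823 = (9262 - 3774) + 18823 = 5488 + 18823 = 24311)
g = 2*sqrt(7831) (g = sqrt(-79 + 31403) = sqrt(31324) = 2*sqrt(7831) ≈ 176.99)
s/g = 24311/((2*sqrt(7831))) = 24311*(sqrt(7831)/15662) = 24311*sqrt(7831)/15662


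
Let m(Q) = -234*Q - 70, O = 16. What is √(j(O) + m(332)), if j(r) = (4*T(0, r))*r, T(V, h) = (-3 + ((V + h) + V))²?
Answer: 3*I*√7438 ≈ 258.73*I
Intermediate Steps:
T(V, h) = (-3 + h + 2*V)² (T(V, h) = (-3 + (h + 2*V))² = (-3 + h + 2*V)²)
m(Q) = -70 - 234*Q
j(r) = 4*r*(-3 + r)² (j(r) = (4*(-3 + r + 2*0)²)*r = (4*(-3 + r + 0)²)*r = (4*(-3 + r)²)*r = 4*r*(-3 + r)²)
√(j(O) + m(332)) = √(4*16*(-3 + 16)² + (-70 - 234*332)) = √(4*16*13² + (-70 - 77688)) = √(4*16*169 - 77758) = √(10816 - 77758) = √(-66942) = 3*I*√7438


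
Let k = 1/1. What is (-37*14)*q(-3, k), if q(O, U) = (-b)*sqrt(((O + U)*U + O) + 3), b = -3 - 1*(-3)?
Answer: 0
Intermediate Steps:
k = 1 (k = 1*1 = 1)
b = 0 (b = -3 + 3 = 0)
q(O, U) = 0 (q(O, U) = (-1*0)*sqrt(((O + U)*U + O) + 3) = 0*sqrt((U*(O + U) + O) + 3) = 0*sqrt((O + U*(O + U)) + 3) = 0*sqrt(3 + O + U*(O + U)) = 0)
(-37*14)*q(-3, k) = -37*14*0 = -518*0 = 0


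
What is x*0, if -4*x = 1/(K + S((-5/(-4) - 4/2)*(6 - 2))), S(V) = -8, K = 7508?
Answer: 0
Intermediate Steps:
x = -1/30000 (x = -1/(4*(7508 - 8)) = -¼/7500 = -¼*1/7500 = -1/30000 ≈ -3.3333e-5)
x*0 = -1/30000*0 = 0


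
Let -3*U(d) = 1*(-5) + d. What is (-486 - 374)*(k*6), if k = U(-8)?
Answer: -22360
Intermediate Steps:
U(d) = 5/3 - d/3 (U(d) = -(1*(-5) + d)/3 = -(-5 + d)/3 = 5/3 - d/3)
k = 13/3 (k = 5/3 - ⅓*(-8) = 5/3 + 8/3 = 13/3 ≈ 4.3333)
(-486 - 374)*(k*6) = (-486 - 374)*((13/3)*6) = -860*26 = -22360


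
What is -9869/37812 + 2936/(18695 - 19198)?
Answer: -115980139/19019436 ≈ -6.0980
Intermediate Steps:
-9869/37812 + 2936/(18695 - 19198) = -9869*1/37812 + 2936/(-503) = -9869/37812 + 2936*(-1/503) = -9869/37812 - 2936/503 = -115980139/19019436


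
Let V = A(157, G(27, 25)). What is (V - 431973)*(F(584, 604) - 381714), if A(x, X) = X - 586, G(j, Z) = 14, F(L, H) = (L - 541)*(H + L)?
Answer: 143012353350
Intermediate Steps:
F(L, H) = (-541 + L)*(H + L)
A(x, X) = -586 + X
V = -572 (V = -586 + 14 = -572)
(V - 431973)*(F(584, 604) - 381714) = (-572 - 431973)*((584² - 541*604 - 541*584 + 604*584) - 381714) = -432545*((341056 - 326764 - 315944 + 352736) - 381714) = -432545*(51084 - 381714) = -432545*(-330630) = 143012353350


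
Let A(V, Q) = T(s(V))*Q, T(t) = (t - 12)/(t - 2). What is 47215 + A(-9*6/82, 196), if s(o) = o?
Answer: 5248159/109 ≈ 48148.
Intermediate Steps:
T(t) = (-12 + t)/(-2 + t)
A(V, Q) = Q*(-12 + V)/(-2 + V) (A(V, Q) = ((-12 + V)/(-2 + V))*Q = Q*(-12 + V)/(-2 + V))
47215 + A(-9*6/82, 196) = 47215 + 196*(-12 - 9*6/82)/(-2 - 9*6/82) = 47215 + 196*(-12 - 54*1/82)/(-2 - 54*1/82) = 47215 + 196*(-12 - 27/41)/(-2 - 27/41) = 47215 + 196*(-519/41)/(-109/41) = 47215 + 196*(-41/109)*(-519/41) = 47215 + 101724/109 = 5248159/109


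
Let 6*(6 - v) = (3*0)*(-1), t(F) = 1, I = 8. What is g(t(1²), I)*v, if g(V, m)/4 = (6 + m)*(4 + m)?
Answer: 4032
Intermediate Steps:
g(V, m) = 4*(4 + m)*(6 + m) (g(V, m) = 4*((6 + m)*(4 + m)) = 4*((4 + m)*(6 + m)) = 4*(4 + m)*(6 + m))
v = 6 (v = 6 - 3*0*(-1)/6 = 6 - 0*(-1) = 6 - ⅙*0 = 6 + 0 = 6)
g(t(1²), I)*v = (96 + 4*8² + 40*8)*6 = (96 + 4*64 + 320)*6 = (96 + 256 + 320)*6 = 672*6 = 4032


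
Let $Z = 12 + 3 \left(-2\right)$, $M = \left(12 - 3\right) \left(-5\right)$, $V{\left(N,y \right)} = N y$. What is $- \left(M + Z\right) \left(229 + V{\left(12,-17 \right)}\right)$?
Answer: $975$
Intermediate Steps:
$M = -45$ ($M = 9 \left(-5\right) = -45$)
$Z = 6$ ($Z = 12 - 6 = 6$)
$- \left(M + Z\right) \left(229 + V{\left(12,-17 \right)}\right) = - \left(-45 + 6\right) \left(229 + 12 \left(-17\right)\right) = - \left(-39\right) \left(229 - 204\right) = - \left(-39\right) 25 = \left(-1\right) \left(-975\right) = 975$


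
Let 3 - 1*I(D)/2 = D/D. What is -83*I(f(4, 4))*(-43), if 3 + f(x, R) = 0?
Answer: 14276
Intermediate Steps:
f(x, R) = -3 (f(x, R) = -3 + 0 = -3)
I(D) = 4 (I(D) = 6 - 2*D/D = 6 - 2*1 = 6 - 2 = 4)
-83*I(f(4, 4))*(-43) = -83*4*(-43) = -332*(-43) = 14276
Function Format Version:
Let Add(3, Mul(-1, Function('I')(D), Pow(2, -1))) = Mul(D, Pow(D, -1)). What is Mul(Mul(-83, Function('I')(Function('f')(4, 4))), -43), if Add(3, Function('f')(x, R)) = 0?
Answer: 14276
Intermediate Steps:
Function('f')(x, R) = -3 (Function('f')(x, R) = Add(-3, 0) = -3)
Function('I')(D) = 4 (Function('I')(D) = Add(6, Mul(-2, Mul(D, Pow(D, -1)))) = Add(6, Mul(-2, 1)) = Add(6, -2) = 4)
Mul(Mul(-83, Function('I')(Function('f')(4, 4))), -43) = Mul(Mul(-83, 4), -43) = Mul(-332, -43) = 14276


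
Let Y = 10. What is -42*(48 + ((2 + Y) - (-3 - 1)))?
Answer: -2688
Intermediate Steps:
-42*(48 + ((2 + Y) - (-3 - 1))) = -42*(48 + ((2 + 10) - (-3 - 1))) = -42*(48 + (12 - 1*(-4))) = -42*(48 + (12 + 4)) = -42*(48 + 16) = -42*64 = -2688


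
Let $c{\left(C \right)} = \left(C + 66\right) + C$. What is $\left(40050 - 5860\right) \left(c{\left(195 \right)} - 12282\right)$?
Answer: $-404330940$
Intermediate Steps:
$c{\left(C \right)} = 66 + 2 C$ ($c{\left(C \right)} = \left(66 + C\right) + C = 66 + 2 C$)
$\left(40050 - 5860\right) \left(c{\left(195 \right)} - 12282\right) = \left(40050 - 5860\right) \left(\left(66 + 2 \cdot 195\right) - 12282\right) = 34190 \left(\left(66 + 390\right) - 12282\right) = 34190 \left(456 - 12282\right) = 34190 \left(-11826\right) = -404330940$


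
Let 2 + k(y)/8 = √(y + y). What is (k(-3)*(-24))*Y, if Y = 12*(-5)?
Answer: -23040 + 11520*I*√6 ≈ -23040.0 + 28218.0*I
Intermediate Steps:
Y = -60
k(y) = -16 + 8*√2*√y (k(y) = -16 + 8*√(y + y) = -16 + 8*√(2*y) = -16 + 8*(√2*√y) = -16 + 8*√2*√y)
(k(-3)*(-24))*Y = ((-16 + 8*√2*√(-3))*(-24))*(-60) = ((-16 + 8*√2*(I*√3))*(-24))*(-60) = ((-16 + 8*I*√6)*(-24))*(-60) = (384 - 192*I*√6)*(-60) = -23040 + 11520*I*√6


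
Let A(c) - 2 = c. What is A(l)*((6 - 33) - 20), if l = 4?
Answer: -282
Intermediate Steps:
A(c) = 2 + c
A(l)*((6 - 33) - 20) = (2 + 4)*((6 - 33) - 20) = 6*(-27 - 20) = 6*(-47) = -282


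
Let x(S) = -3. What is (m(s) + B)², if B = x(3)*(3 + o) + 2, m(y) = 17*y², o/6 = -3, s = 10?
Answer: 3052009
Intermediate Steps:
o = -18 (o = 6*(-3) = -18)
B = 47 (B = -3*(3 - 18) + 2 = -3*(-15) + 2 = 45 + 2 = 47)
(m(s) + B)² = (17*10² + 47)² = (17*100 + 47)² = (1700 + 47)² = 1747² = 3052009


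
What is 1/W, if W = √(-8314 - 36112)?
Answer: -I*√44426/44426 ≈ -0.0047444*I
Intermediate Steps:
W = I*√44426 (W = √(-44426) = I*√44426 ≈ 210.77*I)
1/W = 1/(I*√44426) = -I*√44426/44426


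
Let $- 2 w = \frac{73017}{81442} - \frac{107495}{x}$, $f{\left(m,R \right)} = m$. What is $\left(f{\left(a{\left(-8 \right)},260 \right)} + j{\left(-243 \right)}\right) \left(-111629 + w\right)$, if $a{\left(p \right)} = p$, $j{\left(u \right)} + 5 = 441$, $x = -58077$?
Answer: $- \frac{112992276039977197}{2364953517} \approx -4.7778 \cdot 10^{7}$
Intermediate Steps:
$j{\left(u \right)} = 436$ ($j{\left(u \right)} = -5 + 441 = 436$)
$w = - \frac{12995216099}{9459814068}$ ($w = - \frac{\frac{73017}{81442} - \frac{107495}{-58077}}{2} = - \frac{73017 \cdot \frac{1}{81442} - - \frac{107495}{58077}}{2} = - \frac{\frac{73017}{81442} + \frac{107495}{58077}}{2} = \left(- \frac{1}{2}\right) \frac{12995216099}{4729907034} = - \frac{12995216099}{9459814068} \approx -1.3737$)
$\left(f{\left(a{\left(-8 \right)},260 \right)} + j{\left(-243 \right)}\right) \left(-111629 + w\right) = \left(-8 + 436\right) \left(-111629 - \frac{12995216099}{9459814068}\right) = 428 \left(- \frac{1056002579812871}{9459814068}\right) = - \frac{112992276039977197}{2364953517}$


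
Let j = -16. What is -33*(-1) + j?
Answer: 17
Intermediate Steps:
-33*(-1) + j = -33*(-1) - 16 = 33 - 16 = 17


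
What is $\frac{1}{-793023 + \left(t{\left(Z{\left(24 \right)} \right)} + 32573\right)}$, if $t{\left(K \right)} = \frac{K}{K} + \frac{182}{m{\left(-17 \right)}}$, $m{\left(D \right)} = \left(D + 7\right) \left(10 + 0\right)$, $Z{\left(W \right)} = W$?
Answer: $- \frac{50}{38022541} \approx -1.315 \cdot 10^{-6}$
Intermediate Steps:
$m{\left(D \right)} = 70 + 10 D$ ($m{\left(D \right)} = \left(7 + D\right) 10 = 70 + 10 D$)
$t{\left(K \right)} = - \frac{41}{50}$ ($t{\left(K \right)} = \frac{K}{K} + \frac{182}{70 + 10 \left(-17\right)} = 1 + \frac{182}{70 - 170} = 1 + \frac{182}{-100} = 1 + 182 \left(- \frac{1}{100}\right) = 1 - \frac{91}{50} = - \frac{41}{50}$)
$\frac{1}{-793023 + \left(t{\left(Z{\left(24 \right)} \right)} + 32573\right)} = \frac{1}{-793023 + \left(- \frac{41}{50} + 32573\right)} = \frac{1}{-793023 + \frac{1628609}{50}} = \frac{1}{- \frac{38022541}{50}} = - \frac{50}{38022541}$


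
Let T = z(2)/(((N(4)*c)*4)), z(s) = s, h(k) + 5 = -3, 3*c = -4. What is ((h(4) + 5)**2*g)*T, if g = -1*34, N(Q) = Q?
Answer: 459/16 ≈ 28.688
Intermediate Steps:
c = -4/3 (c = (1/3)*(-4) = -4/3 ≈ -1.3333)
h(k) = -8 (h(k) = -5 - 3 = -8)
T = -3/32 (T = 2/(((4*(-4/3))*4)) = 2/((-16/3*4)) = 2/(-64/3) = 2*(-3/64) = -3/32 ≈ -0.093750)
g = -34
((h(4) + 5)**2*g)*T = ((-8 + 5)**2*(-34))*(-3/32) = ((-3)**2*(-34))*(-3/32) = (9*(-34))*(-3/32) = -306*(-3/32) = 459/16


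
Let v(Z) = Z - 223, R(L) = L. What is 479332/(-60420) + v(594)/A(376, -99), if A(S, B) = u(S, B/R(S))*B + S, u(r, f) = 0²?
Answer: -39179/5640 ≈ -6.9466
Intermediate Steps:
u(r, f) = 0
v(Z) = -223 + Z
A(S, B) = S (A(S, B) = 0*B + S = 0 + S = S)
479332/(-60420) + v(594)/A(376, -99) = 479332/(-60420) + (-223 + 594)/376 = 479332*(-1/60420) + 371*(1/376) = -119/15 + 371/376 = -39179/5640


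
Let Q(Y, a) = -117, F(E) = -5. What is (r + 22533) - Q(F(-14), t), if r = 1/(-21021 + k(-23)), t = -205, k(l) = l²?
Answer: 464143799/20492 ≈ 22650.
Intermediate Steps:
r = -1/20492 (r = 1/(-21021 + (-23)²) = 1/(-21021 + 529) = 1/(-20492) = -1/20492 ≈ -4.8800e-5)
(r + 22533) - Q(F(-14), t) = (-1/20492 + 22533) - 1*(-117) = 461746235/20492 + 117 = 464143799/20492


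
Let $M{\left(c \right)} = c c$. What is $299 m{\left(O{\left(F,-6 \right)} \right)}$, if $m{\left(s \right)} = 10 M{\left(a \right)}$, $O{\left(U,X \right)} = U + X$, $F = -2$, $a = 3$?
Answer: $26910$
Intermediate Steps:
$M{\left(c \right)} = c^{2}$
$m{\left(s \right)} = 90$ ($m{\left(s \right)} = 10 \cdot 3^{2} = 10 \cdot 9 = 90$)
$299 m{\left(O{\left(F,-6 \right)} \right)} = 299 \cdot 90 = 26910$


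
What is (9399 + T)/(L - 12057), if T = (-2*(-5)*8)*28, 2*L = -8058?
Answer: -11639/16086 ≈ -0.72355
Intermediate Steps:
L = -4029 (L = (½)*(-8058) = -4029)
T = 2240 (T = (10*8)*28 = 80*28 = 2240)
(9399 + T)/(L - 12057) = (9399 + 2240)/(-4029 - 12057) = 11639/(-16086) = 11639*(-1/16086) = -11639/16086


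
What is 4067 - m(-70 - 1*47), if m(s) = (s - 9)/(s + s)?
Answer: 52864/13 ≈ 4066.5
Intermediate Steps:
m(s) = (-9 + s)/(2*s) (m(s) = (-9 + s)/((2*s)) = (-9 + s)*(1/(2*s)) = (-9 + s)/(2*s))
4067 - m(-70 - 1*47) = 4067 - (-9 + (-70 - 1*47))/(2*(-70 - 1*47)) = 4067 - (-9 + (-70 - 47))/(2*(-70 - 47)) = 4067 - (-9 - 117)/(2*(-117)) = 4067 - (-1)*(-126)/(2*117) = 4067 - 1*7/13 = 4067 - 7/13 = 52864/13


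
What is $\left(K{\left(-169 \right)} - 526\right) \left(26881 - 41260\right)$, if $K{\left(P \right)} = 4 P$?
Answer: $17283558$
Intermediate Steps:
$\left(K{\left(-169 \right)} - 526\right) \left(26881 - 41260\right) = \left(4 \left(-169\right) - 526\right) \left(26881 - 41260\right) = \left(-676 - 526\right) \left(-14379\right) = \left(-1202\right) \left(-14379\right) = 17283558$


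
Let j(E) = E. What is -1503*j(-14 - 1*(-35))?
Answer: -31563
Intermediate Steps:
-1503*j(-14 - 1*(-35)) = -1503*(-14 - 1*(-35)) = -1503*(-14 + 35) = -1503*21 = -31563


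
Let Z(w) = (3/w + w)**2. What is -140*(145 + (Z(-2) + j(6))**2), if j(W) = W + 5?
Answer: -383915/4 ≈ -95979.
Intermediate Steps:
j(W) = 5 + W
Z(w) = (w + 3/w)**2
-140*(145 + (Z(-2) + j(6))**2) = -140*(145 + ((3 + (-2)**2)**2/(-2)**2 + (5 + 6))**2) = -140*(145 + ((3 + 4)**2/4 + 11)**2) = -140*(145 + ((1/4)*7**2 + 11)**2) = -140*(145 + ((1/4)*49 + 11)**2) = -140*(145 + (49/4 + 11)**2) = -140*(145 + (93/4)**2) = -140*(145 + 8649/16) = -140*10969/16 = -383915/4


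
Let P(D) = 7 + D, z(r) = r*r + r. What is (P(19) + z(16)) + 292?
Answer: 590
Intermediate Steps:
z(r) = r + r² (z(r) = r² + r = r + r²)
(P(19) + z(16)) + 292 = ((7 + 19) + 16*(1 + 16)) + 292 = (26 + 16*17) + 292 = (26 + 272) + 292 = 298 + 292 = 590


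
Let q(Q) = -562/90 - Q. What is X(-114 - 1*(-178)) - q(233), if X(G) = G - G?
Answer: 10766/45 ≈ 239.24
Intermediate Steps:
X(G) = 0
q(Q) = -281/45 - Q (q(Q) = -562*1/90 - Q = -281/45 - Q)
X(-114 - 1*(-178)) - q(233) = 0 - (-281/45 - 1*233) = 0 - (-281/45 - 233) = 0 - 1*(-10766/45) = 0 + 10766/45 = 10766/45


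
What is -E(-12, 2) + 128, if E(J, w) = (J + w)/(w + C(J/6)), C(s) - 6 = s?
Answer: 389/3 ≈ 129.67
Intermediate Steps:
C(s) = 6 + s
E(J, w) = (J + w)/(6 + w + J/6) (E(J, w) = (J + w)/(w + (6 + J/6)) = (J + w)/(6 + w + J/6))
-E(-12, 2) + 128 = -6*(-12 + 2)/(36 - 12 + 6*2) + 128 = -6*(-10)/(36 - 12 + 12) + 128 = -6*(-10)/36 + 128 = -1*(-5/3) + 128 = 5/3 + 128 = 389/3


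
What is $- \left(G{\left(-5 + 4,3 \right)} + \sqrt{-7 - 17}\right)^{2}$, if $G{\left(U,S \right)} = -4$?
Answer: $8 + 16 i \sqrt{6} \approx 8.0 + 39.192 i$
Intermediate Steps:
$- \left(G{\left(-5 + 4,3 \right)} + \sqrt{-7 - 17}\right)^{2} = - \left(-4 + \sqrt{-7 - 17}\right)^{2} = - \left(-4 + \sqrt{-24}\right)^{2} = - \left(-4 + 2 i \sqrt{6}\right)^{2}$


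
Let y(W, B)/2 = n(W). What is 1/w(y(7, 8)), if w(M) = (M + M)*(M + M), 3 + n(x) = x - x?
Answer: 1/144 ≈ 0.0069444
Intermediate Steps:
n(x) = -3 (n(x) = -3 + (x - x) = -3 + 0 = -3)
y(W, B) = -6 (y(W, B) = 2*(-3) = -6)
w(M) = 4*M² (w(M) = (2*M)*(2*M) = 4*M²)
1/w(y(7, 8)) = 1/(4*(-6)²) = 1/(4*36) = 1/144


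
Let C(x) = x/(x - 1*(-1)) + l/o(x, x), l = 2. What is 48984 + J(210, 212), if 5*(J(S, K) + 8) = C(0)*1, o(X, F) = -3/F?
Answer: 48976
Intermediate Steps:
C(x) = -2*x/3 + x/(1 + x) (C(x) = x/(x - 1*(-1)) + 2/((-3/x)) = x/(x + 1) + 2*(-x/3) = x/(1 + x) - 2*x/3 = -2*x/3 + x/(1 + x))
J(S, K) = -8 (J(S, K) = -8 + (((1/3)*0*(1 - 2*0)/(1 + 0))*1)/5 = -8 + (((1/3)*0*(1 + 0)/1)*1)/5 = -8 + (((1/3)*0*1*1)*1)/5 = -8 + (0*1)/5 = -8 + (1/5)*0 = -8 + 0 = -8)
48984 + J(210, 212) = 48984 - 8 = 48976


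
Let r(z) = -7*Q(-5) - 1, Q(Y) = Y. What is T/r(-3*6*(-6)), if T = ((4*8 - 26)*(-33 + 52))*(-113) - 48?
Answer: -6465/17 ≈ -380.29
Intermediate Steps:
r(z) = 34 (r(z) = -7*(-5) - 1 = 35 - 1 = 34)
T = -12930 (T = ((32 - 26)*19)*(-113) - 48 = (6*19)*(-113) - 48 = 114*(-113) - 48 = -12882 - 48 = -12930)
T/r(-3*6*(-6)) = -12930/34 = -12930*1/34 = -6465/17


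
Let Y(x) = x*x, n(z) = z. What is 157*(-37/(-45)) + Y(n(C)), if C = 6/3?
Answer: 5989/45 ≈ 133.09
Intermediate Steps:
C = 2 (C = 6*(⅓) = 2)
Y(x) = x²
157*(-37/(-45)) + Y(n(C)) = 157*(-37/(-45)) + 2² = 157*(-37*(-1/45)) + 4 = 157*(37/45) + 4 = 5809/45 + 4 = 5989/45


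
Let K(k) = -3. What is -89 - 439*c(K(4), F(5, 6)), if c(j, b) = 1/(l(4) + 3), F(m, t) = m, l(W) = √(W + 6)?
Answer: 1228 - 439*√10 ≈ -160.24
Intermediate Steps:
l(W) = √(6 + W)
c(j, b) = 1/(3 + √10) (c(j, b) = 1/(√(6 + 4) + 3) = 1/(√10 + 3) = 1/(3 + √10))
-89 - 439*c(K(4), F(5, 6)) = -89 - 439*(-3 + √10) = -89 + (1317 - 439*√10) = 1228 - 439*√10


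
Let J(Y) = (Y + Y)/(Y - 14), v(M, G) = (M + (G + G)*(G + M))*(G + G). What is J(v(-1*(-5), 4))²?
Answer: 7744/1849 ≈ 4.1882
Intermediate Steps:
v(M, G) = 2*G*(M + 2*G*(G + M)) (v(M, G) = (M + (2*G)*(G + M))*(2*G) = (M + 2*G*(G + M))*(2*G) = 2*G*(M + 2*G*(G + M)))
J(Y) = 2*Y/(-14 + Y) (J(Y) = (2*Y)/(-14 + Y) = 2*Y/(-14 + Y))
J(v(-1*(-5), 4))² = (2*(2*4*(-1*(-5) + 2*4² + 2*4*(-1*(-5))))/(-14 + 2*4*(-1*(-5) + 2*4² + 2*4*(-1*(-5)))))² = (2*(2*4*(5 + 2*16 + 2*4*5))/(-14 + 2*4*(5 + 2*16 + 2*4*5)))² = (2*(2*4*(5 + 32 + 40))/(-14 + 2*4*(5 + 32 + 40)))² = (2*(2*4*77)/(-14 + 2*4*77))² = (2*616/(-14 + 616))² = (2*616/602)² = (2*616*(1/602))² = (88/43)² = 7744/1849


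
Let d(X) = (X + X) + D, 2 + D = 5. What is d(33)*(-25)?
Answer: -1725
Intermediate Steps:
D = 3 (D = -2 + 5 = 3)
d(X) = 3 + 2*X (d(X) = (X + X) + 3 = 2*X + 3 = 3 + 2*X)
d(33)*(-25) = (3 + 2*33)*(-25) = (3 + 66)*(-25) = 69*(-25) = -1725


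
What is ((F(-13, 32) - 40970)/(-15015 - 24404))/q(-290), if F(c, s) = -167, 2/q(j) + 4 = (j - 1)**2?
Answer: 3483357749/78838 ≈ 44184.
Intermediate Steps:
q(j) = 2/(-4 + (-1 + j)**2) (q(j) = 2/(-4 + (j - 1)**2) = 2/(-4 + (-1 + j)**2))
((F(-13, 32) - 40970)/(-15015 - 24404))/q(-290) = ((-167 - 40970)/(-15015 - 24404))/((2/(-4 + (-1 - 290)**2))) = (-41137/(-39419))/((2/(-4 + (-291)**2))) = (-41137*(-1/39419))/((2/(-4 + 84681))) = 41137/(39419*((2/84677))) = 41137/(39419*((2*(1/84677)))) = 41137/(39419*(2/84677)) = (41137/39419)*(84677/2) = 3483357749/78838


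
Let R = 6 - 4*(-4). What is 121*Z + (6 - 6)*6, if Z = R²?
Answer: 58564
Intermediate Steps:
R = 22 (R = 6 + 16 = 22)
Z = 484 (Z = 22² = 484)
121*Z + (6 - 6)*6 = 121*484 + (6 - 6)*6 = 58564 + 0*6 = 58564 + 0 = 58564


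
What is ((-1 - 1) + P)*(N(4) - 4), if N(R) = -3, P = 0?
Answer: 14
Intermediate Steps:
((-1 - 1) + P)*(N(4) - 4) = ((-1 - 1) + 0)*(-3 - 4) = (-2 + 0)*(-7) = -2*(-7) = 14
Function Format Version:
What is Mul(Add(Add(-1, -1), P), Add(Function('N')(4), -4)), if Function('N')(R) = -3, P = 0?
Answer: 14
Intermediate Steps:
Mul(Add(Add(-1, -1), P), Add(Function('N')(4), -4)) = Mul(Add(Add(-1, -1), 0), Add(-3, -4)) = Mul(Add(-2, 0), -7) = Mul(-2, -7) = 14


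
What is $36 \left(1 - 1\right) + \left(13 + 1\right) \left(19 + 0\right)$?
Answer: $266$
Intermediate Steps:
$36 \left(1 - 1\right) + \left(13 + 1\right) \left(19 + 0\right) = 36 \cdot 0 + 14 \cdot 19 = 0 + 266 = 266$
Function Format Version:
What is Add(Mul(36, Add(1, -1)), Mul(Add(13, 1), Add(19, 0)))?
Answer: 266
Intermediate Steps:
Add(Mul(36, Add(1, -1)), Mul(Add(13, 1), Add(19, 0))) = Add(Mul(36, 0), Mul(14, 19)) = Add(0, 266) = 266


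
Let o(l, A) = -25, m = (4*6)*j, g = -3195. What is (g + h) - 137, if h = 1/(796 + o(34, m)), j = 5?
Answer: -2568971/771 ≈ -3332.0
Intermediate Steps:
m = 120 (m = (4*6)*5 = 24*5 = 120)
h = 1/771 (h = 1/(796 - 25) = 1/771 ≈ 0.0012970)
(g + h) - 137 = (-3195 + 1/771) - 137 = -2463344/771 - 137 = -2568971/771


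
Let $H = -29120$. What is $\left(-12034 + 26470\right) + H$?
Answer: $-14684$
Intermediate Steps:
$\left(-12034 + 26470\right) + H = \left(-12034 + 26470\right) - 29120 = 14436 - 29120 = -14684$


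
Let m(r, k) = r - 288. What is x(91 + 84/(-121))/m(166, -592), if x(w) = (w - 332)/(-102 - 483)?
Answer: -5849/1727154 ≈ -0.0033865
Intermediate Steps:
m(r, k) = -288 + r
x(w) = 332/585 - w/585 (x(w) = (-332 + w)/(-585) = (-332 + w)*(-1/585) = 332/585 - w/585)
x(91 + 84/(-121))/m(166, -592) = (332/585 - (91 + 84/(-121))/585)/(-288 + 166) = (332/585 - (91 + 84*(-1/121))/585)/(-122) = (332/585 - (91 - 84/121)/585)*(-1/122) = (332/585 - 1/585*10927/121)*(-1/122) = (332/585 - 10927/70785)*(-1/122) = (5849/14157)*(-1/122) = -5849/1727154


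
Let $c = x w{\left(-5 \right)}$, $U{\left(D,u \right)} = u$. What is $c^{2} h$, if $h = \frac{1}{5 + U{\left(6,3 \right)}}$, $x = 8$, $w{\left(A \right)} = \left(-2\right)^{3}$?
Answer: $512$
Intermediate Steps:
$w{\left(A \right)} = -8$
$c = -64$ ($c = 8 \left(-8\right) = -64$)
$h = \frac{1}{8}$ ($h = \frac{1}{5 + 3} = \frac{1}{8} \approx 0.125$)
$c^{2} h = \left(-64\right)^{2} \cdot \frac{1}{8} = 4096 \cdot \frac{1}{8} = 512$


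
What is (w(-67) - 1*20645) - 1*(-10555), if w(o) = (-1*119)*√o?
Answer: -10090 - 119*I*√67 ≈ -10090.0 - 974.06*I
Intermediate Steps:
w(o) = -119*√o
(w(-67) - 1*20645) - 1*(-10555) = (-119*I*√67 - 1*20645) - 1*(-10555) = (-119*I*√67 - 20645) + 10555 = (-20645 - 119*I*√67) + 10555 = -10090 - 119*I*√67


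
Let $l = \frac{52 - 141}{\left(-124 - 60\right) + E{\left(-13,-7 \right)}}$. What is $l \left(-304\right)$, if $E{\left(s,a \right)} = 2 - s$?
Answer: $- \frac{27056}{169} \approx -160.09$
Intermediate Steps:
$l = \frac{89}{169}$ ($l = \frac{52 - 141}{\left(-124 - 60\right) + \left(2 - -13\right)} = - \frac{89}{\left(-124 - 60\right) + \left(2 + 13\right)} = - \frac{89}{-184 + 15} = - \frac{89}{-169} = \left(-89\right) \left(- \frac{1}{169}\right) = \frac{89}{169} \approx 0.52663$)
$l \left(-304\right) = \frac{89}{169} \left(-304\right) = - \frac{27056}{169}$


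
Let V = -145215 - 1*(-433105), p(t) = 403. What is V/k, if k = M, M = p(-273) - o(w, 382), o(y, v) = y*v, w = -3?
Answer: 287890/1549 ≈ 185.86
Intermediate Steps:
o(y, v) = v*y
M = 1549 (M = 403 - 382*(-3) = 403 - 1*(-1146) = 403 + 1146 = 1549)
k = 1549
V = 287890 (V = -145215 + 433105 = 287890)
V/k = 287890/1549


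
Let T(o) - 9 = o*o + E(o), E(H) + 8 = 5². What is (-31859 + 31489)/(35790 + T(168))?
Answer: -37/6404 ≈ -0.0057776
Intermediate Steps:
E(H) = 17 (E(H) = -8 + 5² = -8 + 25 = 17)
T(o) = 26 + o² (T(o) = 9 + (o*o + 17) = 9 + (o² + 17) = 9 + (17 + o²) = 26 + o²)
(-31859 + 31489)/(35790 + T(168)) = (-31859 + 31489)/(35790 + (26 + 168²)) = -370/(35790 + (26 + 28224)) = -370/(35790 + 28250) = -370/64040 = -370*1/64040 = -37/6404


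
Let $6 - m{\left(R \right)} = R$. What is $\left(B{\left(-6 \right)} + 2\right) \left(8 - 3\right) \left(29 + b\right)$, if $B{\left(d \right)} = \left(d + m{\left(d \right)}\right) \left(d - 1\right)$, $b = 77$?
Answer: $-21200$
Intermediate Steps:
$m{\left(R \right)} = 6 - R$
$B{\left(d \right)} = -6 + 6 d$ ($B{\left(d \right)} = \left(d - \left(-6 + d\right)\right) \left(d - 1\right) = 6 \left(-1 + d\right) = -6 + 6 d$)
$\left(B{\left(-6 \right)} + 2\right) \left(8 - 3\right) \left(29 + b\right) = \left(\left(-6 + 6 \left(-6\right)\right) + 2\right) \left(8 - 3\right) \left(29 + 77\right) = \left(\left(-6 - 36\right) + 2\right) 5 \cdot 106 = \left(-42 + 2\right) 530 = \left(-40\right) 530 = -21200$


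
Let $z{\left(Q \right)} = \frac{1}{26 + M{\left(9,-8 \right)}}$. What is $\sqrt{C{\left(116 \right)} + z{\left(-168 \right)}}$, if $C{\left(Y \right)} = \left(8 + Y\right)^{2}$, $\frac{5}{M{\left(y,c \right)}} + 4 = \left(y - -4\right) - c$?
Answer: $\frac{\sqrt{3072270783}}{447} \approx 124.0$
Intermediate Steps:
$M{\left(y,c \right)} = \frac{5}{y - c}$ ($M{\left(y,c \right)} = \frac{5}{-4 - \left(-4 + c - y\right)} = \frac{5}{-4 + \left(4 + y - c\right)} = \frac{5}{y - c}$)
$z{\left(Q \right)} = \frac{17}{447}$ ($z{\left(Q \right)} = \frac{1}{26 + \frac{5}{9 - -8}} = \frac{1}{26 + \frac{5}{9 + 8}} = \frac{1}{26 + \frac{5}{17}} = \frac{1}{\frac{447}{17}} = \frac{17}{447}$)
$\sqrt{C{\left(116 \right)} + z{\left(-168 \right)}} = \sqrt{\left(8 + 116\right)^{2} + \frac{17}{447}} = \sqrt{124^{2} + \frac{17}{447}} = \sqrt{15376 + \frac{17}{447}} = \sqrt{\frac{6873089}{447}} = \frac{\sqrt{3072270783}}{447}$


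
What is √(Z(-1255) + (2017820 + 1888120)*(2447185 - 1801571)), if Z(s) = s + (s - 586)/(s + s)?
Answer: √15887148312160711410/2510 ≈ 1.5880e+6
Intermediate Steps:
Z(s) = s + (-586 + s)/(2*s) (Z(s) = s + (-586 + s)/((2*s)) = s + (-586 + s)*(1/(2*s)) = s + (-586 + s)/(2*s))
√(Z(-1255) + (2017820 + 1888120)*(2447185 - 1801571)) = √((½ - 1255 - 293/(-1255)) + (2017820 + 1888120)*(2447185 - 1801571)) = √((½ - 1255 - 293*(-1/1255)) + 3905940*645614) = √((½ - 1255 + 293/1255) + 2521729547160) = √(-3148209/2510 + 2521729547160) = √(6329541160223391/2510) = √15887148312160711410/2510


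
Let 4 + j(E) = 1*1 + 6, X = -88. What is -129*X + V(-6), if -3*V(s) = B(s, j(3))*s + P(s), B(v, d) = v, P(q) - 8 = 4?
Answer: 11336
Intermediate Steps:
j(E) = 3 (j(E) = -4 + (1*1 + 6) = -4 + (1 + 6) = -4 + 7 = 3)
P(q) = 12 (P(q) = 8 + 4 = 12)
V(s) = -4 - s²/3 (V(s) = -(s*s + 12)/3 = -(s² + 12)/3 = -(12 + s²)/3 = -4 - s²/3)
-129*X + V(-6) = -129*(-88) + (-4 - ⅓*(-6)²) = 11352 + (-4 - ⅓*36) = 11352 + (-4 - 12) = 11352 - 16 = 11336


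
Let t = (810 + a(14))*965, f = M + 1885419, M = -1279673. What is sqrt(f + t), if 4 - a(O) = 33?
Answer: sqrt(1359411) ≈ 1165.9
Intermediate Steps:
a(O) = -29 (a(O) = 4 - 1*33 = 4 - 33 = -29)
f = 605746 (f = -1279673 + 1885419 = 605746)
t = 753665 (t = (810 - 29)*965 = 781*965 = 753665)
sqrt(f + t) = sqrt(605746 + 753665) = sqrt(1359411)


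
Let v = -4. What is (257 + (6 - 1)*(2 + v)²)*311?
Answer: 86147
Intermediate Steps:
(257 + (6 - 1)*(2 + v)²)*311 = (257 + (6 - 1)*(2 - 4)²)*311 = (257 + 5*(-2)²)*311 = (257 + 5*4)*311 = (257 + 20)*311 = 277*311 = 86147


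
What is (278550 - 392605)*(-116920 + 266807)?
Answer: -17095361785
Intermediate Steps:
(278550 - 392605)*(-116920 + 266807) = -114055*149887 = -17095361785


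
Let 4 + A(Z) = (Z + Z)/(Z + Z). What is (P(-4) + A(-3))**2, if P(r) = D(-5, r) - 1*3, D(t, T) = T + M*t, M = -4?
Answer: 100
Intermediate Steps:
D(t, T) = T - 4*t
P(r) = 17 + r (P(r) = (r - 4*(-5)) - 1*3 = (r + 20) - 3 = (20 + r) - 3 = 17 + r)
A(Z) = -3 (A(Z) = -4 + (Z + Z)/(Z + Z) = -4 + (2*Z)/((2*Z)) = -4 + (2*Z)*(1/(2*Z)) = -4 + 1 = -3)
(P(-4) + A(-3))**2 = ((17 - 4) - 3)**2 = (13 - 3)**2 = 10**2 = 100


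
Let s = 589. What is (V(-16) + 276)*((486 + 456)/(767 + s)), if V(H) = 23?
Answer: 46943/226 ≈ 207.71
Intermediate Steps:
(V(-16) + 276)*((486 + 456)/(767 + s)) = (23 + 276)*((486 + 456)/(767 + 589)) = 299*(942/1356) = 299*(942*(1/1356)) = 299*(157/226) = 46943/226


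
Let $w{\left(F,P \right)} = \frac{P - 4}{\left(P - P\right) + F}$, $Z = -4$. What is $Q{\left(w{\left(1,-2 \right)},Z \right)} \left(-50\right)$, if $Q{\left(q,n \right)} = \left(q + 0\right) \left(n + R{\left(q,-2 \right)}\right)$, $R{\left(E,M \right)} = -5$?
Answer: $-2700$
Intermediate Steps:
$w{\left(F,P \right)} = \frac{-4 + P}{F}$ ($w{\left(F,P \right)} = \frac{-4 + P}{0 + F} = \frac{-4 + P}{F}$)
$Q{\left(q,n \right)} = q \left(-5 + n\right)$ ($Q{\left(q,n \right)} = \left(q + 0\right) \left(n - 5\right) = q \left(-5 + n\right)$)
$Q{\left(w{\left(1,-2 \right)},Z \right)} \left(-50\right) = \frac{-4 - 2}{1} \left(-5 - 4\right) \left(-50\right) = 1 \left(-6\right) \left(-9\right) \left(-50\right) = \left(-6\right) \left(-9\right) \left(-50\right) = 54 \left(-50\right) = -2700$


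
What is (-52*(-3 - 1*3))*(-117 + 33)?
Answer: -26208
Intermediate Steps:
(-52*(-3 - 1*3))*(-117 + 33) = -52*(-3 - 3)*(-84) = -52*(-6)*(-84) = 312*(-84) = -26208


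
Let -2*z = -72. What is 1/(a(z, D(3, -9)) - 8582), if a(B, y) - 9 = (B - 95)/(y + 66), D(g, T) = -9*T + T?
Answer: -138/1183133 ≈ -0.00011664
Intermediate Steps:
z = 36 (z = -½*(-72) = 36)
D(g, T) = -8*T
a(B, y) = 9 + (-95 + B)/(66 + y) (a(B, y) = 9 + (B - 95)/(y + 66) = 9 + (-95 + B)/(66 + y))
1/(a(z, D(3, -9)) - 8582) = 1/((499 + 36 + 9*(-8*(-9)))/(66 - 8*(-9)) - 8582) = 1/((499 + 36 + 9*72)/(66 + 72) - 8582) = 1/((499 + 36 + 648)/138 - 8582) = 1/((1/138)*1183 - 8582) = 1/(1183/138 - 8582) = 1/(-1183133/138) = -138/1183133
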